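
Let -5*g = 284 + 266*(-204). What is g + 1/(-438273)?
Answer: 4731595307/438273 ≈ 10796.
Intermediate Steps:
g = 10796 (g = -(284 + 266*(-204))/5 = -(284 - 54264)/5 = -⅕*(-53980) = 10796)
g + 1/(-438273) = 10796 + 1/(-438273) = 10796 - 1/438273 = 4731595307/438273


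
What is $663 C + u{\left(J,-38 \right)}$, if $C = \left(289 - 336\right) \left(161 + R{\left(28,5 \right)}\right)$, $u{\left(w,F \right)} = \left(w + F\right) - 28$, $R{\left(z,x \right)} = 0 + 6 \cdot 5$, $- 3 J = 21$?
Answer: $-5951824$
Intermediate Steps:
$J = -7$ ($J = \left(- \frac{1}{3}\right) 21 = -7$)
$R{\left(z,x \right)} = 30$ ($R{\left(z,x \right)} = 0 + 30 = 30$)
$u{\left(w,F \right)} = -28 + F + w$ ($u{\left(w,F \right)} = \left(F + w\right) - 28 = -28 + F + w$)
$C = -8977$ ($C = \left(289 - 336\right) \left(161 + 30\right) = \left(-47\right) 191 = -8977$)
$663 C + u{\left(J,-38 \right)} = 663 \left(-8977\right) - 73 = -5951751 - 73 = -5951824$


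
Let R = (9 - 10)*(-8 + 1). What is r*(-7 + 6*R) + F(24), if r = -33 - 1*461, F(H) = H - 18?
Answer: -17284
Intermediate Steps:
R = 7 (R = -1*(-7) = 7)
F(H) = -18 + H
r = -494 (r = -33 - 461 = -494)
r*(-7 + 6*R) + F(24) = -494*(-7 + 6*7) + (-18 + 24) = -494*(-7 + 42) + 6 = -494*35 + 6 = -17290 + 6 = -17284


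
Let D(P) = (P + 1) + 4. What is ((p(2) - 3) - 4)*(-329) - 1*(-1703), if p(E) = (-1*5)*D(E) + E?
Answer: 14863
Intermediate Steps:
D(P) = 5 + P (D(P) = (1 + P) + 4 = 5 + P)
p(E) = -25 - 4*E (p(E) = (-1*5)*(5 + E) + E = -5*(5 + E) + E = (-25 - 5*E) + E = -25 - 4*E)
((p(2) - 3) - 4)*(-329) - 1*(-1703) = (((-25 - 4*2) - 3) - 4)*(-329) - 1*(-1703) = (((-25 - 8) - 3) - 4)*(-329) + 1703 = ((-33 - 3) - 4)*(-329) + 1703 = (-36 - 4)*(-329) + 1703 = -40*(-329) + 1703 = 13160 + 1703 = 14863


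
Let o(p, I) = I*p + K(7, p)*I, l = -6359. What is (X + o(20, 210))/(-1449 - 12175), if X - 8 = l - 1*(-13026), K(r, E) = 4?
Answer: -11715/13624 ≈ -0.85988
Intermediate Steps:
X = 6675 (X = 8 + (-6359 - 1*(-13026)) = 8 + (-6359 + 13026) = 8 + 6667 = 6675)
o(p, I) = 4*I + I*p (o(p, I) = I*p + 4*I = 4*I + I*p)
(X + o(20, 210))/(-1449 - 12175) = (6675 + 210*(4 + 20))/(-1449 - 12175) = (6675 + 210*24)/(-13624) = (6675 + 5040)*(-1/13624) = 11715*(-1/13624) = -11715/13624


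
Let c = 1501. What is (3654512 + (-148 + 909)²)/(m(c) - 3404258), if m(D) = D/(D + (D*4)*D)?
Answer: -8474322055/6814189763 ≈ -1.2436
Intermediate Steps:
m(D) = D/(D + 4*D²) (m(D) = D/(D + (4*D)*D) = D/(D + 4*D²))
(3654512 + (-148 + 909)²)/(m(c) - 3404258) = (3654512 + (-148 + 909)²)/(1/(1 + 4*1501) - 3404258) = (3654512 + 761²)/(1/(1 + 6004) - 3404258) = (3654512 + 579121)/(1/6005 - 3404258) = 4233633/(1/6005 - 3404258) = 4233633/(-20442569289/6005) = 4233633*(-6005/20442569289) = -8474322055/6814189763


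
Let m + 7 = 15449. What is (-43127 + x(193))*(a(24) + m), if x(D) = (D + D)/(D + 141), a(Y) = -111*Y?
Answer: -92027360448/167 ≈ -5.5106e+8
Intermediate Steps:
m = 15442 (m = -7 + 15449 = 15442)
x(D) = 2*D/(141 + D) (x(D) = (2*D)/(141 + D) = 2*D/(141 + D))
(-43127 + x(193))*(a(24) + m) = (-43127 + 2*193/(141 + 193))*(-111*24 + 15442) = (-43127 + 2*193/334)*(-2664 + 15442) = (-43127 + 2*193*(1/334))*12778 = (-43127 + 193/167)*12778 = -7202016/167*12778 = -92027360448/167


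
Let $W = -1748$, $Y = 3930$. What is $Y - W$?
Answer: $5678$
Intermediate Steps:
$Y - W = 3930 - -1748 = 3930 + 1748 = 5678$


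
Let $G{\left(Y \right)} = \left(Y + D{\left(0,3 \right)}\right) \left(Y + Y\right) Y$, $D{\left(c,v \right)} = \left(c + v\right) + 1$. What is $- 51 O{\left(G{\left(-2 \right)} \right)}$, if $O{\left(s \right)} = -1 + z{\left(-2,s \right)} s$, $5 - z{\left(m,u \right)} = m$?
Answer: $-5661$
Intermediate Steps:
$D{\left(c,v \right)} = 1 + c + v$
$z{\left(m,u \right)} = 5 - m$
$G{\left(Y \right)} = 2 Y^{2} \left(4 + Y\right)$ ($G{\left(Y \right)} = \left(Y + \left(1 + 0 + 3\right)\right) \left(Y + Y\right) Y = \left(Y + 4\right) 2 Y Y = \left(4 + Y\right) 2 Y Y = 2 Y \left(4 + Y\right) Y = 2 Y^{2} \left(4 + Y\right)$)
$O{\left(s \right)} = -1 + 7 s$ ($O{\left(s \right)} = -1 + \left(5 - -2\right) s = -1 + \left(5 + 2\right) s = -1 + 7 s$)
$- 51 O{\left(G{\left(-2 \right)} \right)} = - 51 \left(-1 + 7 \cdot 2 \left(-2\right)^{2} \left(4 - 2\right)\right) = - 51 \left(-1 + 7 \cdot 2 \cdot 4 \cdot 2\right) = - 51 \left(-1 + 7 \cdot 16\right) = - 51 \left(-1 + 112\right) = \left(-51\right) 111 = -5661$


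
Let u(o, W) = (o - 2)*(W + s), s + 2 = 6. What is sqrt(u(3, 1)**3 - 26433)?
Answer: 2*I*sqrt(6577) ≈ 162.2*I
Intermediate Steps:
s = 4 (s = -2 + 6 = 4)
u(o, W) = (-2 + o)*(4 + W) (u(o, W) = (o - 2)*(W + 4) = (-2 + o)*(4 + W))
sqrt(u(3, 1)**3 - 26433) = sqrt((-8 - 2*1 + 4*3 + 1*3)**3 - 26433) = sqrt((-8 - 2 + 12 + 3)**3 - 26433) = sqrt(5**3 - 26433) = sqrt(125 - 26433) = sqrt(-26308) = 2*I*sqrt(6577)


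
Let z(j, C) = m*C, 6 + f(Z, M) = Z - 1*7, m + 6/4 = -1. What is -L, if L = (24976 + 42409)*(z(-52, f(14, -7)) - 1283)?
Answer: 173246835/2 ≈ 8.6623e+7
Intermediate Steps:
m = -5/2 (m = -3/2 - 1 = -5/2 ≈ -2.5000)
f(Z, M) = -13 + Z (f(Z, M) = -6 + (Z - 1*7) = -6 + (Z - 7) = -6 + (-7 + Z) = -13 + Z)
z(j, C) = -5*C/2
L = -173246835/2 (L = (24976 + 42409)*(-5*(-13 + 14)/2 - 1283) = 67385*(-5/2*1 - 1283) = 67385*(-5/2 - 1283) = 67385*(-2571/2) = -173246835/2 ≈ -8.6623e+7)
-L = -1*(-173246835/2) = 173246835/2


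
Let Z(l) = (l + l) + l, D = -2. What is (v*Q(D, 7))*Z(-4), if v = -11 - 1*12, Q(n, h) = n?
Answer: -552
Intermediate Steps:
v = -23 (v = -11 - 12 = -23)
Z(l) = 3*l (Z(l) = 2*l + l = 3*l)
(v*Q(D, 7))*Z(-4) = (-23*(-2))*(3*(-4)) = 46*(-12) = -552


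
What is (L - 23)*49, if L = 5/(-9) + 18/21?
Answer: -10010/9 ≈ -1112.2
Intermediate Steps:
L = 19/63 (L = 5*(-1/9) + 18*(1/21) = -5/9 + 6/7 = 19/63 ≈ 0.30159)
(L - 23)*49 = (19/63 - 23)*49 = -1430/63*49 = -10010/9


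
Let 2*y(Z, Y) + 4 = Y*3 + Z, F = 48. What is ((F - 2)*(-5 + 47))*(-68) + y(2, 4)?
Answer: -131371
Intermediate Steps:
y(Z, Y) = -2 + Z/2 + 3*Y/2 (y(Z, Y) = -2 + (Y*3 + Z)/2 = -2 + (3*Y + Z)/2 = -2 + (Z + 3*Y)/2 = -2 + (Z/2 + 3*Y/2) = -2 + Z/2 + 3*Y/2)
((F - 2)*(-5 + 47))*(-68) + y(2, 4) = ((48 - 2)*(-5 + 47))*(-68) + (-2 + (½)*2 + (3/2)*4) = (46*42)*(-68) + (-2 + 1 + 6) = 1932*(-68) + 5 = -131376 + 5 = -131371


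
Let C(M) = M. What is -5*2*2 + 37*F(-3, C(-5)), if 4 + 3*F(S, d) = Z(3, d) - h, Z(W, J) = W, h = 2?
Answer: -57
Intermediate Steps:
F(S, d) = -1 (F(S, d) = -4/3 + (3 - 1*2)/3 = -4/3 + (3 - 2)/3 = -4/3 + (⅓)*1 = -4/3 + ⅓ = -1)
-5*2*2 + 37*F(-3, C(-5)) = -5*2*2 + 37*(-1) = -10*2 - 37 = -20 - 37 = -57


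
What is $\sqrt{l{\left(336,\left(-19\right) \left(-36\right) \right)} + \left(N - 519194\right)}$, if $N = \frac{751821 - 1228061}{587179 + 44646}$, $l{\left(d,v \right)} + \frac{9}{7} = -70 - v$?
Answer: $\frac{i \sqrt{406828433976298355}}{884555} \approx 721.08 i$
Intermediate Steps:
$l{\left(d,v \right)} = - \frac{499}{7} - v$ ($l{\left(d,v \right)} = - \frac{9}{7} - \left(70 + v\right) = - \frac{499}{7} - v$)
$N = - \frac{95248}{126365}$ ($N = - \frac{476240}{631825} = \left(-476240\right) \frac{1}{631825} = - \frac{95248}{126365} \approx -0.75375$)
$\sqrt{l{\left(336,\left(-19\right) \left(-36\right) \right)} + \left(N - 519194\right)} = \sqrt{\left(- \frac{499}{7} - \left(-19\right) \left(-36\right)\right) - \frac{65608045058}{126365}} = \sqrt{\left(- \frac{499}{7} - 684\right) - \frac{65608045058}{126365}} = \sqrt{- \frac{5287}{7} - \frac{65608045058}{126365}} = \sqrt{- \frac{459924407161}{884555}} = \frac{i \sqrt{406828433976298355}}{884555}$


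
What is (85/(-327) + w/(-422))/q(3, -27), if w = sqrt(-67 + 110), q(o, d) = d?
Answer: 85/8829 + sqrt(43)/11394 ≈ 0.010203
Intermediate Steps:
w = sqrt(43) ≈ 6.5574
(85/(-327) + w/(-422))/q(3, -27) = (85/(-327) + sqrt(43)/(-422))/(-27) = (85*(-1/327) + sqrt(43)*(-1/422))*(-1/27) = (-85/327 - sqrt(43)/422)*(-1/27) = 85/8829 + sqrt(43)/11394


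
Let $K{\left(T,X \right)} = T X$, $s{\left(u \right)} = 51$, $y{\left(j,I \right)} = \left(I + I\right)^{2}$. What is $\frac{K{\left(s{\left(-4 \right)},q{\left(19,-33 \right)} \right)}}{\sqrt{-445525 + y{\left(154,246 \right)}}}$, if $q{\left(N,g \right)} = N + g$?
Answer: $\frac{714 i \sqrt{203461}}{203461} \approx 1.5829 i$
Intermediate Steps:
$y{\left(j,I \right)} = 4 I^{2}$ ($y{\left(j,I \right)} = \left(2 I\right)^{2} = 4 I^{2}$)
$\frac{K{\left(s{\left(-4 \right)},q{\left(19,-33 \right)} \right)}}{\sqrt{-445525 + y{\left(154,246 \right)}}} = \frac{51 \left(19 - 33\right)}{\sqrt{-445525 + 4 \cdot 246^{2}}} = \frac{51 \left(-14\right)}{\sqrt{-445525 + 4 \cdot 60516}} = - \frac{714}{\sqrt{-445525 + 242064}} = - \frac{714}{\sqrt{-203461}} = - \frac{714}{i \sqrt{203461}} = - 714 \left(- \frac{i \sqrt{203461}}{203461}\right) = \frac{714 i \sqrt{203461}}{203461}$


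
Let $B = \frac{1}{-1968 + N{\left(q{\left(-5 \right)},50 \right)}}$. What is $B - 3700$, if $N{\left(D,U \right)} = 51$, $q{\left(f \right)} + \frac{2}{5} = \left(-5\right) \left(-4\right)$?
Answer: $- \frac{7092901}{1917} \approx -3700.0$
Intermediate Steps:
$q{\left(f \right)} = \frac{98}{5}$ ($q{\left(f \right)} = - \frac{2}{5} - -20 = - \frac{2}{5} + 20 = \frac{98}{5}$)
$B = - \frac{1}{1917}$ ($B = \frac{1}{-1968 + 51} = \frac{1}{-1917} = - \frac{1}{1917} \approx -0.00052165$)
$B - 3700 = - \frac{1}{1917} - 3700 = - \frac{7092901}{1917}$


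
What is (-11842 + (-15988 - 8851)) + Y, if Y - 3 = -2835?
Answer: -39513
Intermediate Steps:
Y = -2832 (Y = 3 - 2835 = -2832)
(-11842 + (-15988 - 8851)) + Y = (-11842 + (-15988 - 8851)) - 2832 = (-11842 - 24839) - 2832 = -36681 - 2832 = -39513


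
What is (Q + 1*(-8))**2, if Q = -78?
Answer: 7396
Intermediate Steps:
(Q + 1*(-8))**2 = (-78 + 1*(-8))**2 = (-78 - 8)**2 = (-86)**2 = 7396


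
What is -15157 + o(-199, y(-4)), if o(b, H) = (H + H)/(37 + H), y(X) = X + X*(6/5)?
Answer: -2137225/141 ≈ -15158.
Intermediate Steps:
y(X) = 11*X/5 (y(X) = X + X*(6*(⅕)) = X + X*(6/5) = X + 6*X/5 = 11*X/5)
o(b, H) = 2*H/(37 + H) (o(b, H) = (2*H)/(37 + H) = 2*H/(37 + H))
-15157 + o(-199, y(-4)) = -15157 + 2*((11/5)*(-4))/(37 + (11/5)*(-4)) = -15157 + 2*(-44/5)/(37 - 44/5) = -15157 + 2*(-44/5)/(141/5) = -15157 + 2*(-44/5)*(5/141) = -15157 - 88/141 = -2137225/141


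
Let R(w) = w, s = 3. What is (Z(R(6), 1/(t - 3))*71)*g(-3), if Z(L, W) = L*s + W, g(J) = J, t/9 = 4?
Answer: -42245/11 ≈ -3840.5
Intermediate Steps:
t = 36 (t = 9*4 = 36)
Z(L, W) = W + 3*L (Z(L, W) = L*3 + W = 3*L + W = W + 3*L)
(Z(R(6), 1/(t - 3))*71)*g(-3) = ((1/(36 - 3) + 3*6)*71)*(-3) = ((1/33 + 18)*71)*(-3) = ((595/33)*71)*(-3) = (42245/33)*(-3) = -42245/11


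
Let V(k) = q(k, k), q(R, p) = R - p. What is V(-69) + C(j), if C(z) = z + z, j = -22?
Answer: -44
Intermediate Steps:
C(z) = 2*z
V(k) = 0 (V(k) = k - k = 0)
V(-69) + C(j) = 0 + 2*(-22) = 0 - 44 = -44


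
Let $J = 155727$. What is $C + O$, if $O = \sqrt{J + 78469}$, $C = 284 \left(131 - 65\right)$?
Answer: $18744 + 2 \sqrt{58549} \approx 19228.0$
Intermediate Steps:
$C = 18744$ ($C = 284 \cdot 66 = 18744$)
$O = 2 \sqrt{58549}$ ($O = \sqrt{155727 + 78469} = \sqrt{234196} = 2 \sqrt{58549} \approx 483.94$)
$C + O = 18744 + 2 \sqrt{58549}$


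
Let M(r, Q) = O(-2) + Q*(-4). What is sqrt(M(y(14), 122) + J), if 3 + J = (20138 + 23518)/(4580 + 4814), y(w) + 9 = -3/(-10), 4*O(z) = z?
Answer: I*sqrt(42963412030)/9394 ≈ 22.065*I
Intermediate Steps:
O(z) = z/4
y(w) = -87/10 (y(w) = -9 - 3/(-10) = -9 - 3*(-1/10) = -9 + 3/10 = -87/10)
M(r, Q) = -1/2 - 4*Q (M(r, Q) = (1/4)*(-2) + Q*(-4) = -1/2 - 4*Q)
J = 7737/4697 (J = -3 + (20138 + 23518)/(4580 + 4814) = -3 + 43656/9394 = -3 + 43656*(1/9394) = -3 + 21828/4697 = 7737/4697 ≈ 1.6472)
sqrt(M(y(14), 122) + J) = sqrt((-1/2 - 4*122) + 7737/4697) = sqrt((-1/2 - 488) + 7737/4697) = sqrt(-977/2 + 7737/4697) = sqrt(-4573495/9394) = I*sqrt(42963412030)/9394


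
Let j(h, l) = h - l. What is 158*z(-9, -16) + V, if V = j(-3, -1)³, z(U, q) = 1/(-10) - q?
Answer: 12521/5 ≈ 2504.2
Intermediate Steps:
z(U, q) = -⅒ - q
V = -8 (V = (-3 - 1*(-1))³ = (-3 + 1)³ = (-2)³ = -8)
158*z(-9, -16) + V = 158*(-⅒ - 1*(-16)) - 8 = 158*(-⅒ + 16) - 8 = 158*(159/10) - 8 = 12561/5 - 8 = 12521/5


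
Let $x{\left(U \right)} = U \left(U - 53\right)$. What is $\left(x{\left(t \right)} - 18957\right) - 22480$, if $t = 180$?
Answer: $-18577$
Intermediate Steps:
$x{\left(U \right)} = U \left(-53 + U\right)$
$\left(x{\left(t \right)} - 18957\right) - 22480 = \left(180 \left(-53 + 180\right) - 18957\right) - 22480 = \left(180 \cdot 127 - 18957\right) - 22480 = \left(22860 - 18957\right) - 22480 = 3903 - 22480 = -18577$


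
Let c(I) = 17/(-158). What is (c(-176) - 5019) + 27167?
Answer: 3499367/158 ≈ 22148.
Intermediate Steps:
c(I) = -17/158 (c(I) = 17*(-1/158) = -17/158)
(c(-176) - 5019) + 27167 = (-17/158 - 5019) + 27167 = -793019/158 + 27167 = 3499367/158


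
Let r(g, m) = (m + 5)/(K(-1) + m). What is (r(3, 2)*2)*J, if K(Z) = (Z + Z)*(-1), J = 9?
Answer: 63/2 ≈ 31.500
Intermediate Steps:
K(Z) = -2*Z (K(Z) = (2*Z)*(-1) = -2*Z)
r(g, m) = (5 + m)/(2 + m) (r(g, m) = (m + 5)/(-2*(-1) + m) = (5 + m)/(2 + m))
(r(3, 2)*2)*J = (((5 + 2)/(2 + 2))*2)*9 = ((7/4)*2)*9 = (7/2)*9 = 63/2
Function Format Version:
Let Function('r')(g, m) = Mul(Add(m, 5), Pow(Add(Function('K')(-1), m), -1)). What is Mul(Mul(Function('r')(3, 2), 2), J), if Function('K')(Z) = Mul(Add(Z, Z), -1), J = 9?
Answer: Rational(63, 2) ≈ 31.500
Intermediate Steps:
Function('K')(Z) = Mul(-2, Z) (Function('K')(Z) = Mul(Mul(2, Z), -1) = Mul(-2, Z))
Function('r')(g, m) = Mul(Pow(Add(2, m), -1), Add(5, m)) (Function('r')(g, m) = Mul(Add(m, 5), Pow(Add(Mul(-2, -1), m), -1)) = Mul(Add(5, m), Pow(Add(2, m), -1)) = Mul(Pow(Add(2, m), -1), Add(5, m)))
Mul(Mul(Function('r')(3, 2), 2), J) = Mul(Mul(Mul(Pow(Add(2, 2), -1), Add(5, 2)), 2), 9) = Mul(Mul(Mul(Pow(4, -1), 7), 2), 9) = Mul(Mul(Mul(Rational(1, 4), 7), 2), 9) = Mul(Mul(Rational(7, 4), 2), 9) = Mul(Rational(7, 2), 9) = Rational(63, 2)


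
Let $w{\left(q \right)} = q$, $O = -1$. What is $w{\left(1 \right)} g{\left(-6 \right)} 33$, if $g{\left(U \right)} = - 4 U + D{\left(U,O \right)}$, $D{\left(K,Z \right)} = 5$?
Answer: $957$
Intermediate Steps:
$g{\left(U \right)} = 5 - 4 U$ ($g{\left(U \right)} = - 4 U + 5 = 5 - 4 U$)
$w{\left(1 \right)} g{\left(-6 \right)} 33 = 1 \left(5 - -24\right) 33 = 1 \left(5 + 24\right) 33 = 1 \cdot 29 \cdot 33 = 29 \cdot 33 = 957$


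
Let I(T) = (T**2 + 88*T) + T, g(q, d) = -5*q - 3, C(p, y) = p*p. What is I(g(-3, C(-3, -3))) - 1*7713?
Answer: -6501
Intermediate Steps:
C(p, y) = p**2
g(q, d) = -3 - 5*q
I(T) = T**2 + 89*T
I(g(-3, C(-3, -3))) - 1*7713 = (-3 - 5*(-3))*(89 + (-3 - 5*(-3))) - 1*7713 = (-3 + 15)*(89 + (-3 + 15)) - 7713 = 12*(89 + 12) - 7713 = 12*101 - 7713 = 1212 - 7713 = -6501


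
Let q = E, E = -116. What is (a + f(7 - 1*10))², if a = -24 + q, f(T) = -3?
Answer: 20449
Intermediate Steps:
q = -116
a = -140 (a = -24 - 116 = -140)
(a + f(7 - 1*10))² = (-140 - 3)² = (-143)² = 20449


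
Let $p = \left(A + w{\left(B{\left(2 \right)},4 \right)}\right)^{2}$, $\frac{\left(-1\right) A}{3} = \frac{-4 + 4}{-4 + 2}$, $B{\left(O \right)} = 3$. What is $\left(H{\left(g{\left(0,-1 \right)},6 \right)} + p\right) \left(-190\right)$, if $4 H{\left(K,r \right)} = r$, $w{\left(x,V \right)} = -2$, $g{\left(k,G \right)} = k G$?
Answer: $-1045$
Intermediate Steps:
$g{\left(k,G \right)} = G k$
$A = 0$ ($A = - 3 \frac{-4 + 4}{-4 + 2} = - 3 \frac{0}{-2} = - 3 \cdot 0 \left(- \frac{1}{2}\right) = \left(-3\right) 0 = 0$)
$H{\left(K,r \right)} = \frac{r}{4}$
$p = 4$ ($p = \left(0 - 2\right)^{2} = \left(-2\right)^{2} = 4$)
$\left(H{\left(g{\left(0,-1 \right)},6 \right)} + p\right) \left(-190\right) = \left(\frac{1}{4} \cdot 6 + 4\right) \left(-190\right) = \left(\frac{3}{2} + 4\right) \left(-190\right) = \frac{11}{2} \left(-190\right) = -1045$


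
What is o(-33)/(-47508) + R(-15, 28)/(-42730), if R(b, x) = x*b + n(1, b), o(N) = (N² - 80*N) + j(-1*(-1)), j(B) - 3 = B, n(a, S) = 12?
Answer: -70063913/1015008420 ≈ -0.069028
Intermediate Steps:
j(B) = 3 + B
o(N) = 4 + N² - 80*N (o(N) = (N² - 80*N) + (3 - 1*(-1)) = (N² - 80*N) + (3 + 1) = (N² - 80*N) + 4 = 4 + N² - 80*N)
R(b, x) = 12 + b*x (R(b, x) = x*b + 12 = b*x + 12 = 12 + b*x)
o(-33)/(-47508) + R(-15, 28)/(-42730) = (4 + (-33)² - 80*(-33))/(-47508) + (12 - 15*28)/(-42730) = (4 + 1089 + 2640)*(-1/47508) + (12 - 420)*(-1/42730) = 3733*(-1/47508) - 408*(-1/42730) = -3733/47508 + 204/21365 = -70063913/1015008420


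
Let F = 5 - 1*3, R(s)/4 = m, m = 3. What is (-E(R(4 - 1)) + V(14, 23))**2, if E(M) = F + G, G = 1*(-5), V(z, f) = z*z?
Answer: 39601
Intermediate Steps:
V(z, f) = z**2
G = -5
R(s) = 12 (R(s) = 4*3 = 12)
F = 2 (F = 5 - 3 = 2)
E(M) = -3 (E(M) = 2 - 5 = -3)
(-E(R(4 - 1)) + V(14, 23))**2 = (-1*(-3) + 14**2)**2 = (3 + 196)**2 = 199**2 = 39601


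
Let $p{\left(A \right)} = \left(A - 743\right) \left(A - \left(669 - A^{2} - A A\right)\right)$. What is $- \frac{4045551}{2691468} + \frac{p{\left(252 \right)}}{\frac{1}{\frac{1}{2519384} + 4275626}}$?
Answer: $- \frac{150171104016294481948763347}{565070117976} \approx -2.6576 \cdot 10^{14}$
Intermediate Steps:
$p{\left(A \right)} = \left(-743 + A\right) \left(-669 + A + 2 A^{2}\right)$ ($p{\left(A \right)} = \left(-743 + A\right) \left(A + \left(\left(A^{2} + A^{2}\right) - 669\right)\right) = \left(-743 + A\right) \left(A + \left(2 A^{2} - 669\right)\right) = \left(-743 + A\right) \left(A + \left(-669 + 2 A^{2}\right)\right) = \left(-743 + A\right) \left(-669 + A + 2 A^{2}\right)$)
$- \frac{4045551}{2691468} + \frac{p{\left(252 \right)}}{\frac{1}{\frac{1}{2519384} + 4275626}} = - \frac{4045551}{2691468} + \frac{497067 - 1485 \cdot 252^{2} - 355824 + 2 \cdot 252^{3}}{\frac{1}{\frac{1}{2519384} + 4275626}} = \left(-4045551\right) \frac{1}{2691468} + \frac{497067 - 94303440 - 355824 + 2 \cdot 16003008}{\frac{1}{\frac{1}{2519384} + 4275626}} = - \frac{1348517}{897156} + \frac{497067 - 94303440 - 355824 + 32006016}{\frac{1}{\frac{10771943734385}{2519384}}} = - \frac{1348517}{897156} - \frac{62156181}{\frac{2519384}{10771943734385}} = - \frac{1348517}{897156} - \frac{669542884476249983685}{2519384} = - \frac{150171104016294481948763347}{565070117976}$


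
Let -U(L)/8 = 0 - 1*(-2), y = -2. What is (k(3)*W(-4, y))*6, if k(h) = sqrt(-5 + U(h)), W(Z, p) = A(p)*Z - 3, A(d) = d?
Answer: 30*I*sqrt(21) ≈ 137.48*I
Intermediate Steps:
U(L) = -16 (U(L) = -8*(0 - 1*(-2)) = -8*(0 + 2) = -8*2 = -16)
W(Z, p) = -3 + Z*p (W(Z, p) = p*Z - 3 = Z*p - 3 = -3 + Z*p)
k(h) = I*sqrt(21) (k(h) = sqrt(-5 - 16) = sqrt(-21) = I*sqrt(21))
(k(3)*W(-4, y))*6 = ((I*sqrt(21))*(-3 - 4*(-2)))*6 = ((I*sqrt(21))*(-3 + 8))*6 = ((I*sqrt(21))*5)*6 = (5*I*sqrt(21))*6 = 30*I*sqrt(21)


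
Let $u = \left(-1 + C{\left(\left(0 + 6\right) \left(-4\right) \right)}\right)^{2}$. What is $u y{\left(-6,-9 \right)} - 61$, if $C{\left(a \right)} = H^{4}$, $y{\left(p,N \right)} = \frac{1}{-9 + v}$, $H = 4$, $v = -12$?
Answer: $- \frac{22102}{7} \approx -3157.4$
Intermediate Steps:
$y{\left(p,N \right)} = - \frac{1}{21}$ ($y{\left(p,N \right)} = \frac{1}{-9 - 12} = \frac{1}{-21} = - \frac{1}{21}$)
$C{\left(a \right)} = 256$ ($C{\left(a \right)} = 4^{4} = 256$)
$u = 65025$ ($u = \left(-1 + 256\right)^{2} = 255^{2} = 65025$)
$u y{\left(-6,-9 \right)} - 61 = 65025 \left(- \frac{1}{21}\right) - 61 = - \frac{21675}{7} - 61 = - \frac{22102}{7}$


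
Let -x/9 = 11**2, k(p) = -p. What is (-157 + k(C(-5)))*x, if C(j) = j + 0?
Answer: 165528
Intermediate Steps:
C(j) = j
x = -1089 (x = -9*11**2 = -9*121 = -1089)
(-157 + k(C(-5)))*x = (-157 - 1*(-5))*(-1089) = (-157 + 5)*(-1089) = -152*(-1089) = 165528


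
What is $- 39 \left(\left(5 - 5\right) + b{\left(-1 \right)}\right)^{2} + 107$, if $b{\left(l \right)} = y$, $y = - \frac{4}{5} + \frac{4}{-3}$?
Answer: $- \frac{5287}{75} \approx -70.493$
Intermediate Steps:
$y = - \frac{32}{15}$ ($y = \left(-4\right) \frac{1}{5} + 4 \left(- \frac{1}{3}\right) = - \frac{4}{5} - \frac{4}{3} = - \frac{32}{15} \approx -2.1333$)
$b{\left(l \right)} = - \frac{32}{15}$
$- 39 \left(\left(5 - 5\right) + b{\left(-1 \right)}\right)^{2} + 107 = - 39 \left(\left(5 - 5\right) - \frac{32}{15}\right)^{2} + 107 = - 39 \left(0 - \frac{32}{15}\right)^{2} + 107 = - 39 \left(- \frac{32}{15}\right)^{2} + 107 = \left(-39\right) \frac{1024}{225} + 107 = - \frac{13312}{75} + 107 = - \frac{5287}{75}$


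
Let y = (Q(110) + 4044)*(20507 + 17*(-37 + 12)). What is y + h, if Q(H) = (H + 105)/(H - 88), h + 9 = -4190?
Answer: 895440314/11 ≈ 8.1404e+7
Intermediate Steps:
h = -4199 (h = -9 - 4190 = -4199)
Q(H) = (105 + H)/(-88 + H)
y = 895486503/11 (y = ((105 + 110)/(-88 + 110) + 4044)*(20507 + 17*(-37 + 12)) = (215/22 + 4044)*(20507 + 17*(-25)) = ((1/22)*215 + 4044)*(20507 - 425) = (215/22 + 4044)*20082 = (89183/22)*20082 = 895486503/11 ≈ 8.1408e+7)
y + h = 895486503/11 - 4199 = 895440314/11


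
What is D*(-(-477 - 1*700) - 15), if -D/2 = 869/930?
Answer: -1009778/465 ≈ -2171.6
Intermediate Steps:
D = -869/465 (D = -1738/930 = -2*869/930 = -869/465 ≈ -1.8688)
D*(-(-477 - 1*700) - 15) = -869*(-(-477 - 1*700) - 15)/465 = -869*(-(-477 - 700) - 15)/465 = -869*(-1*(-1177) - 15)/465 = -869*(1177 - 15)/465 = -869/465*1162 = -1009778/465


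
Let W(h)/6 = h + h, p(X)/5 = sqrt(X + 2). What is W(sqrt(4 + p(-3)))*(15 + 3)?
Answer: 216*sqrt(4 + 5*I) ≈ 492.63 + 236.77*I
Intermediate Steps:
p(X) = 5*sqrt(2 + X) (p(X) = 5*sqrt(X + 2) = 5*sqrt(2 + X))
W(h) = 12*h (W(h) = 6*(h + h) = 6*(2*h) = 12*h)
W(sqrt(4 + p(-3)))*(15 + 3) = (12*sqrt(4 + 5*sqrt(2 - 3)))*(15 + 3) = (12*sqrt(4 + 5*sqrt(-1)))*18 = (12*sqrt(4 + 5*I))*18 = 216*sqrt(4 + 5*I)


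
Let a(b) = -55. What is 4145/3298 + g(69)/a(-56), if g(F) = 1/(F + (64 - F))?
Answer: 7293551/5804480 ≈ 1.2565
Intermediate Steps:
g(F) = 1/64
4145/3298 + g(69)/a(-56) = 4145/3298 + (1/64)/(-55) = 4145*(1/3298) + (1/64)*(-1/55) = 4145/3298 - 1/3520 = 7293551/5804480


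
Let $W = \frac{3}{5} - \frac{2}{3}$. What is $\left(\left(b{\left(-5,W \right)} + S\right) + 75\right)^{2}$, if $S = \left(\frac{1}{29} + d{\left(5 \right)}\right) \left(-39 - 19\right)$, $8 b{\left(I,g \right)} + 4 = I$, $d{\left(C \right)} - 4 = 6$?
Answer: $\frac{16524225}{64} \approx 2.5819 \cdot 10^{5}$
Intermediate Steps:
$d{\left(C \right)} = 10$ ($d{\left(C \right)} = 4 + 6 = 10$)
$W = - \frac{1}{15}$ ($W = 3 \cdot \frac{1}{5} - \frac{2}{3} = \frac{3}{5} - \frac{2}{3} = - \frac{1}{15} \approx -0.066667$)
$b{\left(I,g \right)} = - \frac{1}{2} + \frac{I}{8}$
$S = -582$ ($S = \left(\frac{1}{29} + 10\right) \left(-39 - 19\right) = \left(\frac{1}{29} + 10\right) \left(-58\right) = \frac{291}{29} \left(-58\right) = -582$)
$\left(\left(b{\left(-5,W \right)} + S\right) + 75\right)^{2} = \left(\left(\left(- \frac{1}{2} + \frac{1}{8} \left(-5\right)\right) - 582\right) + 75\right)^{2} = \left(\left(\left(- \frac{1}{2} - \frac{5}{8}\right) - 582\right) + 75\right)^{2} = \left(\left(- \frac{9}{8} - 582\right) + 75\right)^{2} = \left(- \frac{4665}{8} + 75\right)^{2} = \left(- \frac{4065}{8}\right)^{2} = \frac{16524225}{64}$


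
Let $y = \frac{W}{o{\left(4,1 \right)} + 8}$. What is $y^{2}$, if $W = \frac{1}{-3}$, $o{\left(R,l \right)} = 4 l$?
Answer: $\frac{1}{1296} \approx 0.0007716$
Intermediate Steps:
$W = - \frac{1}{3} \approx -0.33333$
$y = - \frac{1}{36}$ ($y = \frac{1}{4 \cdot 1 + 8} \left(- \frac{1}{3}\right) = \frac{1}{4 + 8} \left(- \frac{1}{3}\right) = \frac{1}{12} \left(- \frac{1}{3}\right) = - \frac{1}{36} \approx -0.027778$)
$y^{2} = \left(- \frac{1}{36}\right)^{2} = \frac{1}{1296}$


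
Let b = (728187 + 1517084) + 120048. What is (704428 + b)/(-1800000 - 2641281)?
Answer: -1023249/1480427 ≈ -0.69118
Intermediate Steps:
b = 2365319 (b = 2245271 + 120048 = 2365319)
(704428 + b)/(-1800000 - 2641281) = (704428 + 2365319)/(-1800000 - 2641281) = 3069747/(-4441281) = 3069747*(-1/4441281) = -1023249/1480427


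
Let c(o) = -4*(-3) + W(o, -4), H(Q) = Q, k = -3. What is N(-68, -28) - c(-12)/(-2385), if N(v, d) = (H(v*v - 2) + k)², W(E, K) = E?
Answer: 21335161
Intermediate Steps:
N(v, d) = (-5 + v²)² (N(v, d) = ((v*v - 2) - 3)² = ((v² - 2) - 3)² = ((-2 + v²) - 3)² = (-5 + v²)²)
c(o) = 12 + o (c(o) = -4*(-3) + o = 12 + o)
N(-68, -28) - c(-12)/(-2385) = (-5 + (-68)²)² - (12 - 12)/(-2385) = (-5 + 4624)² - 0*(-1)/2385 = 4619² - 1*0 = 21335161 + 0 = 21335161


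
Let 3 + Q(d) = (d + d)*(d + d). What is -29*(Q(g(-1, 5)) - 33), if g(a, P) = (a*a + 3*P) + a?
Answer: -25056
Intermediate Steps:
g(a, P) = a + a**2 + 3*P (g(a, P) = (a**2 + 3*P) + a = a + a**2 + 3*P)
Q(d) = -3 + 4*d**2 (Q(d) = -3 + (d + d)*(d + d) = -3 + (2*d)*(2*d) = -3 + 4*d**2)
-29*(Q(g(-1, 5)) - 33) = -29*((-3 + 4*(-1 + (-1)**2 + 3*5)**2) - 33) = -29*((-3 + 4*(-1 + 1 + 15)**2) - 33) = -29*((-3 + 4*15**2) - 33) = -29*((-3 + 4*225) - 33) = -29*((-3 + 900) - 33) = -29*(897 - 33) = -29*864 = -25056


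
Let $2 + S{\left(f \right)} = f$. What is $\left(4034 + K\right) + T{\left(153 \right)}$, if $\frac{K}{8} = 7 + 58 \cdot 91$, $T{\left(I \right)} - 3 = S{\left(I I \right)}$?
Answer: $69724$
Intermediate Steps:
$S{\left(f \right)} = -2 + f$
$T{\left(I \right)} = 1 + I^{2}$ ($T{\left(I \right)} = 3 + \left(-2 + I I\right) = 3 + \left(-2 + I^{2}\right) = 1 + I^{2}$)
$K = 42280$ ($K = 8 \left(7 + 58 \cdot 91\right) = 8 \left(7 + 5278\right) = 8 \cdot 5285 = 42280$)
$\left(4034 + K\right) + T{\left(153 \right)} = \left(4034 + 42280\right) + \left(1 + 153^{2}\right) = 46314 + \left(1 + 23409\right) = 46314 + 23410 = 69724$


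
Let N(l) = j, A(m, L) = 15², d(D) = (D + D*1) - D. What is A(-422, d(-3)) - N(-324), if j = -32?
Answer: 257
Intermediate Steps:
d(D) = D (d(D) = (D + D) - D = 2*D - D = D)
A(m, L) = 225
N(l) = -32
A(-422, d(-3)) - N(-324) = 225 - 1*(-32) = 225 + 32 = 257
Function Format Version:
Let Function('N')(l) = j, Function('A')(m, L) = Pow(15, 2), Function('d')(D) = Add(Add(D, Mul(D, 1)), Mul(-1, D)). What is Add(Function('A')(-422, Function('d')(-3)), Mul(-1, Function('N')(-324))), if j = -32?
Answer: 257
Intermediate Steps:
Function('d')(D) = D (Function('d')(D) = Add(Add(D, D), Mul(-1, D)) = Add(Mul(2, D), Mul(-1, D)) = D)
Function('A')(m, L) = 225
Function('N')(l) = -32
Add(Function('A')(-422, Function('d')(-3)), Mul(-1, Function('N')(-324))) = Add(225, Mul(-1, -32)) = Add(225, 32) = 257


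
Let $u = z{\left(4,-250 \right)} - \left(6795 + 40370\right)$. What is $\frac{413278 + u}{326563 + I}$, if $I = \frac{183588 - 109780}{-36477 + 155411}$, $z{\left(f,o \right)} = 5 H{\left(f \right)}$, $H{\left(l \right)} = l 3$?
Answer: $\frac{21775209791}{19419758825} \approx 1.1213$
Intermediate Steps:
$H{\left(l \right)} = 3 l$
$z{\left(f,o \right)} = 15 f$ ($z{\left(f,o \right)} = 5 \cdot 3 f = 15 f$)
$I = \frac{36904}{59467}$ ($I = \frac{73808}{118934} = 73808 \cdot \frac{1}{118934} = \frac{36904}{59467} \approx 0.62058$)
$u = -47105$ ($u = 15 \cdot 4 - \left(6795 + 40370\right) = 60 - 47165 = -47105$)
$\frac{413278 + u}{326563 + I} = \frac{413278 - 47105}{326563 + \frac{36904}{59467}} = \frac{366173}{\frac{19419758825}{59467}} = 366173 \cdot \frac{59467}{19419758825} = \frac{21775209791}{19419758825}$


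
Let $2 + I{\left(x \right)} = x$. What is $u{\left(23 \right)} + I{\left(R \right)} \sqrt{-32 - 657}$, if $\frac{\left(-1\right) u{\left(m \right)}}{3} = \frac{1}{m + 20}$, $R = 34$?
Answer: $- \frac{3}{43} + 32 i \sqrt{689} \approx -0.069767 + 839.96 i$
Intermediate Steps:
$u{\left(m \right)} = - \frac{3}{20 + m}$ ($u{\left(m \right)} = - \frac{3}{m + 20} = - \frac{3}{20 + m}$)
$I{\left(x \right)} = -2 + x$
$u{\left(23 \right)} + I{\left(R \right)} \sqrt{-32 - 657} = - \frac{3}{20 + 23} + \left(-2 + 34\right) \sqrt{-32 - 657} = - \frac{3}{43} + 32 \sqrt{-689} = \left(-3\right) \frac{1}{43} + 32 i \sqrt{689} = - \frac{3}{43} + 32 i \sqrt{689}$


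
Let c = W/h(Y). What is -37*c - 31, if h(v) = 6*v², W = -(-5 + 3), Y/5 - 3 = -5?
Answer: -9337/300 ≈ -31.123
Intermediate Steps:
Y = -10 (Y = 15 + 5*(-5) = 15 - 25 = -10)
W = 2 (W = -1*(-2) = 2)
c = 1/300 (c = 2/((6*(-10)²)) = 2/((6*100)) = 2/600 = 2*(1/600) = 1/300 ≈ 0.0033333)
-37*c - 31 = -37*1/300 - 31 = -37/300 - 31 = -9337/300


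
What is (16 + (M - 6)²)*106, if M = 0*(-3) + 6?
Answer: 1696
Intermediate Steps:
M = 6 (M = 0 + 6 = 6)
(16 + (M - 6)²)*106 = (16 + (6 - 6)²)*106 = (16 + 0²)*106 = (16 + 0)*106 = 16*106 = 1696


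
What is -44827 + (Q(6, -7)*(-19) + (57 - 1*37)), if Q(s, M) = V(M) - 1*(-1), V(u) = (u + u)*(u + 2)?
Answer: -46156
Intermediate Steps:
V(u) = 2*u*(2 + u) (V(u) = (2*u)*(2 + u) = 2*u*(2 + u))
Q(s, M) = 1 + 2*M*(2 + M) (Q(s, M) = 2*M*(2 + M) - 1*(-1) = 2*M*(2 + M) + 1 = 1 + 2*M*(2 + M))
-44827 + (Q(6, -7)*(-19) + (57 - 1*37)) = -44827 + ((1 + 2*(-7)*(2 - 7))*(-19) + (57 - 1*37)) = -44827 + ((1 + 2*(-7)*(-5))*(-19) + (57 - 37)) = -44827 + ((1 + 70)*(-19) + 20) = -44827 + (71*(-19) + 20) = -44827 + (-1349 + 20) = -44827 - 1329 = -46156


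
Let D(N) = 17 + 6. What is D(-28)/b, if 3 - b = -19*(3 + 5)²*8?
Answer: 23/9731 ≈ 0.0023636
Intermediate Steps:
D(N) = 23
b = 9731 (b = 3 - (-19*(3 + 5)²)*8 = 3 - (-19*8²)*8 = 3 - (-19*64)*8 = 3 - (-1216)*8 = 3 - 1*(-9728) = 3 + 9728 = 9731)
D(-28)/b = 23/9731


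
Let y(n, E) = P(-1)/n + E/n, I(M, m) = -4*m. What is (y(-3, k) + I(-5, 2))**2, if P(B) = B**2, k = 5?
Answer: 100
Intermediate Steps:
y(n, E) = 1/n + E/n (y(n, E) = (-1)**2/n + E/n = 1/n + E/n)
(y(-3, k) + I(-5, 2))**2 = ((1 + 5)/(-3) - 4*2)**2 = (-1/3*6 - 8)**2 = (-2 - 8)**2 = (-10)**2 = 100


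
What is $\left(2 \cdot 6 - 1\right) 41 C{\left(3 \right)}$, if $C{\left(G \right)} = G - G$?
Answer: $0$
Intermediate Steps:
$C{\left(G \right)} = 0$
$\left(2 \cdot 6 - 1\right) 41 C{\left(3 \right)} = \left(2 \cdot 6 - 1\right) 41 \cdot 0 = \left(12 - 1\right) 41 \cdot 0 = 11 \cdot 41 \cdot 0 = 451 \cdot 0 = 0$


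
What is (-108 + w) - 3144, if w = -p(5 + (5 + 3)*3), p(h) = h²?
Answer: -4093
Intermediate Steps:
w = -841 (w = -(5 + (5 + 3)*3)² = -(5 + 8*3)² = -(5 + 24)² = -1*29² = -1*841 = -841)
(-108 + w) - 3144 = (-108 - 841) - 3144 = -949 - 3144 = -4093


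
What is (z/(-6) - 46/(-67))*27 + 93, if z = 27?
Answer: -1335/134 ≈ -9.9627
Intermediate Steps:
(z/(-6) - 46/(-67))*27 + 93 = (27/(-6) - 46/(-67))*27 + 93 = (27*(-1/6) - 46*(-1/67))*27 + 93 = (-9/2 + 46/67)*27 + 93 = -511/134*27 + 93 = -13797/134 + 93 = -1335/134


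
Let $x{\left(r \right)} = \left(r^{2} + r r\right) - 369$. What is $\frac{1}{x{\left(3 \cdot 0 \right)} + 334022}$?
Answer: $\frac{1}{333653} \approx 2.9971 \cdot 10^{-6}$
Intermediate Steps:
$x{\left(r \right)} = -369 + 2 r^{2}$ ($x{\left(r \right)} = \left(r^{2} + r^{2}\right) - 369 = 2 r^{2} - 369 = -369 + 2 r^{2}$)
$\frac{1}{x{\left(3 \cdot 0 \right)} + 334022} = \frac{1}{\left(-369 + 2 \left(3 \cdot 0\right)^{2}\right) + 334022} = \frac{1}{\left(-369 + 2 \cdot 0^{2}\right) + 334022} = \frac{1}{\left(-369 + 2 \cdot 0\right) + 334022} = \frac{1}{\left(-369 + 0\right) + 334022} = \frac{1}{-369 + 334022} = \frac{1}{333653}$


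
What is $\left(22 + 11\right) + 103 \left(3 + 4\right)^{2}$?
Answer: $5080$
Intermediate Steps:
$\left(22 + 11\right) + 103 \left(3 + 4\right)^{2} = 33 + 103 \cdot 7^{2} = 33 + 103 \cdot 49 = 33 + 5047 = 5080$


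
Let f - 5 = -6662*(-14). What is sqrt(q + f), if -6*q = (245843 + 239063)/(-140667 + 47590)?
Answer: 2*sqrt(1818139743422049)/279231 ≈ 305.41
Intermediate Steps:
q = 242453/279231 (q = -(245843 + 239063)/(6*(-140667 + 47590)) = -242453/(3*(-93077)) = -242453*(-1)/(3*93077) = -1/6*(-484906/93077) = 242453/279231 ≈ 0.86829)
f = 93273 (f = 5 - 6662*(-14) = 5 + 93268 = 93273)
sqrt(q + f) = sqrt(242453/279231 + 93273) = sqrt(26044955516/279231) = 2*sqrt(1818139743422049)/279231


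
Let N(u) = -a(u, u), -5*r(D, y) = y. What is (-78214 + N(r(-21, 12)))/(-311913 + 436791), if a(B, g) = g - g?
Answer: -39107/62439 ≈ -0.62632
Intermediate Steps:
a(B, g) = 0
r(D, y) = -y/5
N(u) = 0 (N(u) = -1*0 = 0)
(-78214 + N(r(-21, 12)))/(-311913 + 436791) = (-78214 + 0)/(-311913 + 436791) = -78214/124878 = -78214*1/124878 = -39107/62439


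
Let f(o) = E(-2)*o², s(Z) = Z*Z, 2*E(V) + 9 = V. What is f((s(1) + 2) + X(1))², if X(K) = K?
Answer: 7744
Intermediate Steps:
E(V) = -9/2 + V/2
s(Z) = Z²
f(o) = -11*o²/2 (f(o) = (-9/2 + (½)*(-2))*o² = (-9/2 - 1)*o² = -11*o²/2)
f((s(1) + 2) + X(1))² = (-11*((1² + 2) + 1)²/2)² = (-11*((1 + 2) + 1)²/2)² = (-11*(3 + 1)²/2)² = (-11/2*4²)² = (-11/2*16)² = (-88)² = 7744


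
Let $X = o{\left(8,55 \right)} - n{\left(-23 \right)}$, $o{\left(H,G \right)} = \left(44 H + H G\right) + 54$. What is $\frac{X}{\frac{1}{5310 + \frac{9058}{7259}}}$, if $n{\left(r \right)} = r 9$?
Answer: $\frac{5799675492}{1037} \approx 5.5927 \cdot 10^{6}$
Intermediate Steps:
$o{\left(H,G \right)} = 54 + 44 H + G H$ ($o{\left(H,G \right)} = \left(44 H + G H\right) + 54 = 54 + 44 H + G H$)
$n{\left(r \right)} = 9 r$
$X = 1053$ ($X = \left(54 + 44 \cdot 8 + 55 \cdot 8\right) - 9 \left(-23\right) = \left(54 + 352 + 440\right) - -207 = 846 + 207 = 1053$)
$\frac{X}{\frac{1}{5310 + \frac{9058}{7259}}} = \frac{1053}{\frac{1}{5310 + \frac{9058}{7259}}} = \frac{1053}{\frac{1}{5310 + 9058 \cdot \frac{1}{7259}}} = \frac{1053}{\frac{1}{5310 + \frac{1294}{1037}}} = \frac{1053}{\frac{1}{\frac{5507764}{1037}}} = \frac{1053}{\frac{1037}{5507764}} = 1053 \cdot \frac{5507764}{1037} = \frac{5799675492}{1037}$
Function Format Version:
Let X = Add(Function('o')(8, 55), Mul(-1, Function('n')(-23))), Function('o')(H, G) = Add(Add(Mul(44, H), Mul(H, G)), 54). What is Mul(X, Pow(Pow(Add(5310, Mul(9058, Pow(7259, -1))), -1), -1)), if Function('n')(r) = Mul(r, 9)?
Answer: Rational(5799675492, 1037) ≈ 5.5927e+6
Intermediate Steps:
Function('o')(H, G) = Add(54, Mul(44, H), Mul(G, H)) (Function('o')(H, G) = Add(Add(Mul(44, H), Mul(G, H)), 54) = Add(54, Mul(44, H), Mul(G, H)))
Function('n')(r) = Mul(9, r)
X = 1053 (X = Add(Add(54, Mul(44, 8), Mul(55, 8)), Mul(-1, Mul(9, -23))) = Add(Add(54, 352, 440), Mul(-1, -207)) = Add(846, 207) = 1053)
Mul(X, Pow(Pow(Add(5310, Mul(9058, Pow(7259, -1))), -1), -1)) = Mul(1053, Pow(Pow(Add(5310, Mul(9058, Pow(7259, -1))), -1), -1)) = Mul(1053, Pow(Pow(Add(5310, Mul(9058, Rational(1, 7259))), -1), -1)) = Mul(1053, Pow(Pow(Add(5310, Rational(1294, 1037)), -1), -1)) = Mul(1053, Pow(Pow(Rational(5507764, 1037), -1), -1)) = Mul(1053, Pow(Rational(1037, 5507764), -1)) = Mul(1053, Rational(5507764, 1037)) = Rational(5799675492, 1037)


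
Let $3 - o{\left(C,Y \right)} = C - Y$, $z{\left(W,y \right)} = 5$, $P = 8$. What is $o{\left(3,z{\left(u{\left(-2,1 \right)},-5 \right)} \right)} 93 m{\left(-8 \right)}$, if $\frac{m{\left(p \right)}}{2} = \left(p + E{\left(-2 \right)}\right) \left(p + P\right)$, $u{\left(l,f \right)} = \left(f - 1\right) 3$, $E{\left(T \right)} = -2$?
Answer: $0$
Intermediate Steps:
$u{\left(l,f \right)} = -3 + 3 f$ ($u{\left(l,f \right)} = \left(-1 + f\right) 3 = -3 + 3 f$)
$o{\left(C,Y \right)} = 3 + Y - C$ ($o{\left(C,Y \right)} = 3 - \left(C - Y\right) = 3 + Y - C$)
$m{\left(p \right)} = 2 \left(-2 + p\right) \left(8 + p\right)$ ($m{\left(p \right)} = 2 \left(p - 2\right) \left(p + 8\right) = 2 \left(-2 + p\right) \left(8 + p\right)$)
$o{\left(3,z{\left(u{\left(-2,1 \right)},-5 \right)} \right)} 93 m{\left(-8 \right)} = \left(3 + 5 - 3\right) 93 \left(-32 + 2 \left(-8\right)^{2} + 12 \left(-8\right)\right) = \left(3 + 5 - 3\right) 93 \left(-32 + 2 \cdot 64 - 96\right) = 5 \cdot 93 \left(-32 + 128 - 96\right) = 465 \cdot 0 = 0$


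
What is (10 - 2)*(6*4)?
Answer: 192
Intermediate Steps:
(10 - 2)*(6*4) = 8*24 = 192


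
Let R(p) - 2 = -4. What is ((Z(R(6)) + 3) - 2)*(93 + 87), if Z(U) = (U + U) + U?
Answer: -900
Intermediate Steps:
R(p) = -2 (R(p) = 2 - 4 = -2)
Z(U) = 3*U (Z(U) = 2*U + U = 3*U)
((Z(R(6)) + 3) - 2)*(93 + 87) = ((3*(-2) + 3) - 2)*(93 + 87) = ((-6 + 3) - 2)*180 = (-3 - 2)*180 = -5*180 = -900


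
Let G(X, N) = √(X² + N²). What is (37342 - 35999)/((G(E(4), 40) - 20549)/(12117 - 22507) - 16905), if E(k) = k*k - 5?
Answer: -245059459040177/3084322773300308 + 1395377*√1721/3084322773300308 ≈ -0.079453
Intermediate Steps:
E(k) = -5 + k² (E(k) = k² - 5 = -5 + k²)
G(X, N) = √(N² + X²)
(37342 - 35999)/((G(E(4), 40) - 20549)/(12117 - 22507) - 16905) = (37342 - 35999)/((√(40² + (-5 + 4²)²) - 20549)/(12117 - 22507) - 16905) = 1343/((√(1600 + (-5 + 16)²) - 20549)/(-10390) - 16905) = 1343/((√(1600 + 11²) - 20549)*(-1/10390) - 16905) = 1343/((√(1600 + 121) - 20549)*(-1/10390) - 16905) = 1343/((√1721 - 20549)*(-1/10390) - 16905) = 1343/((-20549 + √1721)*(-1/10390) - 16905) = 1343/((20549/10390 - √1721/10390) - 16905) = 1343/(-175622401/10390 - √1721/10390)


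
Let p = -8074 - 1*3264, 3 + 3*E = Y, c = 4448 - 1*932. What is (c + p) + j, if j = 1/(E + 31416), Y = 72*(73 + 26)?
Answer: -264313201/33791 ≈ -7822.0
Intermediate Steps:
c = 3516 (c = 4448 - 932 = 3516)
Y = 7128 (Y = 72*99 = 7128)
E = 2375 (E = -1 + (⅓)*7128 = -1 + 2376 = 2375)
p = -11338 (p = -8074 - 3264 = -11338)
j = 1/33791 (j = 1/(2375 + 31416) = 1/33791 ≈ 2.9594e-5)
(c + p) + j = (3516 - 11338) + 1/33791 = -7822 + 1/33791 = -264313201/33791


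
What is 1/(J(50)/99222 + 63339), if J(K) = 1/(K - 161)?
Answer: 11013642/697593070637 ≈ 1.5788e-5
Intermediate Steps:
J(K) = 1/(-161 + K)
1/(J(50)/99222 + 63339) = 1/(1/((-161 + 50)*99222) + 63339) = 1/((1/99222)/(-111) + 63339) = 1/(-1/111*1/99222 + 63339) = 1/(-1/11013642 + 63339) = 1/(697593070637/11013642) = 11013642/697593070637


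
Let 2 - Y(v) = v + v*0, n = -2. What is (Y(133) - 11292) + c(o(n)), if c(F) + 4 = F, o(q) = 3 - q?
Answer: -11422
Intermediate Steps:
c(F) = -4 + F
Y(v) = 2 - v (Y(v) = 2 - (v + v*0) = 2 - (v + 0) = 2 - v)
(Y(133) - 11292) + c(o(n)) = ((2 - 1*133) - 11292) + (-4 + (3 - 1*(-2))) = ((2 - 133) - 11292) + (-4 + (3 + 2)) = (-131 - 11292) + (-4 + 5) = -11423 + 1 = -11422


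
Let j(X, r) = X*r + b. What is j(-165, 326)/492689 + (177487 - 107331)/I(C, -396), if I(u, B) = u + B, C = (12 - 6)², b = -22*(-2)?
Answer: -8646109511/44342010 ≈ -194.99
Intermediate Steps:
b = 44
C = 36 (C = 6² = 36)
j(X, r) = 44 + X*r (j(X, r) = X*r + 44 = 44 + X*r)
I(u, B) = B + u
j(-165, 326)/492689 + (177487 - 107331)/I(C, -396) = (44 - 165*326)/492689 + (177487 - 107331)/(-396 + 36) = (44 - 53790)*(1/492689) + 70156/(-360) = -53746*1/492689 + 70156*(-1/360) = -53746/492689 - 17539/90 = -8646109511/44342010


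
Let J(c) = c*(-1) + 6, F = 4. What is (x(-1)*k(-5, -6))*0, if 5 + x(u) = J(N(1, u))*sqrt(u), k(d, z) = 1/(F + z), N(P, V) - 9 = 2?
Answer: 0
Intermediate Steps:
N(P, V) = 11 (N(P, V) = 9 + 2 = 11)
k(d, z) = 1/(4 + z)
J(c) = 6 - c (J(c) = -c + 6 = 6 - c)
x(u) = -5 - 5*sqrt(u) (x(u) = -5 + (6 - 1*11)*sqrt(u) = -5 + (6 - 11)*sqrt(u) = -5 - 5*sqrt(u))
(x(-1)*k(-5, -6))*0 = ((-5 - 5*I)/(4 - 6))*0 = ((-5 - 5*I)/(-2))*0 = ((-5 - 5*I)*(-1/2))*0 = (5/2 + 5*I/2)*0 = 0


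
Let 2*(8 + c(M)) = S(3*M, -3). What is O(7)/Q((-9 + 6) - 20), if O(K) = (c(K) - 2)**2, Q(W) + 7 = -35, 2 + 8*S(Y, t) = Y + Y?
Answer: -75/56 ≈ -1.3393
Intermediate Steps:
S(Y, t) = -1/4 + Y/4 (S(Y, t) = -1/4 + (Y + Y)/8 = -1/4 + (2*Y)/8 = -1/4 + Y/4)
c(M) = -65/8 + 3*M/8 (c(M) = -8 + (-1/4 + (3*M)/4)/2 = -8 + (-1/4 + 3*M/4)/2 = -8 + (-1/8 + 3*M/8) = -65/8 + 3*M/8)
Q(W) = -42 (Q(W) = -7 - 35 = -42)
O(K) = (-81/8 + 3*K/8)**2 (O(K) = ((-65/8 + 3*K/8) - 2)**2 = (-81/8 + 3*K/8)**2)
O(7)/Q((-9 + 6) - 20) = (9*(-27 + 7)**2/64)/(-42) = -3*(-20)**2/896 = -3*400/896 = -1/42*225/4 = -75/56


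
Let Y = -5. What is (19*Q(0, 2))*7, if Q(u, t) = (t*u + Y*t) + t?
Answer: -1064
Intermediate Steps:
Q(u, t) = -4*t + t*u (Q(u, t) = (t*u - 5*t) + t = (-5*t + t*u) + t = -4*t + t*u)
(19*Q(0, 2))*7 = (19*(2*(-4 + 0)))*7 = (19*(2*(-4)))*7 = (19*(-8))*7 = -152*7 = -1064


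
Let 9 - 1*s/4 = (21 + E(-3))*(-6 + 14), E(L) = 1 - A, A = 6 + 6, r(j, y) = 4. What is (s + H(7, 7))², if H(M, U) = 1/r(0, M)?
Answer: 1288225/16 ≈ 80514.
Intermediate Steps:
A = 12
H(M, U) = ¼ (H(M, U) = 1/4 = ¼)
E(L) = -11 (E(L) = 1 - 1*12 = 1 - 12 = -11)
s = -284 (s = 36 - 4*(21 - 11)*(-6 + 14) = 36 - 40*8 = 36 - 4*80 = 36 - 320 = -284)
(s + H(7, 7))² = (-284 + ¼)² = (-1135/4)² = 1288225/16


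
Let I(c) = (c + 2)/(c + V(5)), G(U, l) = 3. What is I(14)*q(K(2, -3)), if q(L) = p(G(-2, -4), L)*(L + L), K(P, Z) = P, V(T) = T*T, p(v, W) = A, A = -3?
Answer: -64/13 ≈ -4.9231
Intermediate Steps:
p(v, W) = -3
V(T) = T²
I(c) = (2 + c)/(25 + c) (I(c) = (c + 2)/(c + 5²) = (2 + c)/(c + 25) = (2 + c)/(25 + c))
q(L) = -6*L (q(L) = -3*(L + L) = -6*L)
I(14)*q(K(2, -3)) = ((2 + 14)/(25 + 14))*(-6*2) = (16/39)*(-12) = -64/13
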